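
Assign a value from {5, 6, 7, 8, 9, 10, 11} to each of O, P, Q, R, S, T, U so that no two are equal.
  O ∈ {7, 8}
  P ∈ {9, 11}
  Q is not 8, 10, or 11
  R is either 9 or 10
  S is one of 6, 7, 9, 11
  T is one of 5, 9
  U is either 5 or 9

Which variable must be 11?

Among the 7 variables, 8 fits only O (and all 7 values in {5, 6, 7, 8, 9, 10, 11} must be used), so O = 8.
Among the 6 still-open variables, 10 fits only R (and all 6 values in {5, 6, 7, 9, 10, 11} must be used), so R = 10.
T and U share exactly the 2 values {5, 9}; by pigeonhole those values go to them, so strike 5, 9 from P, Q, S.
So 11 goes to P.

P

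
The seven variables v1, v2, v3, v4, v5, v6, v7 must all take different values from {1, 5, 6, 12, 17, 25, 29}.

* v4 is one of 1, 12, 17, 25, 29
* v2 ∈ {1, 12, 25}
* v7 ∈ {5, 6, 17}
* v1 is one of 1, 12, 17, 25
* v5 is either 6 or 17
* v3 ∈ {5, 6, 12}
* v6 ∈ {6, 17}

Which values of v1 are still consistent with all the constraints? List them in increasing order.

The 7 variables together cover exactly {1, 5, 6, 12, 17, 25, 29} — 7 values for 7 variables — and 29 appears only in v4's list, so v4 = 29.
The 2 variables v5 and v6 are confined to {6, 17}, which locks those values in; drop them from v1, v3, v7.
v7's domain is down to {5}, so v7 = 5. Eliminate 5 elsewhere: v3.
That leaves v3 = 12. Eliminate 12 elsewhere: v1, v2.
No further eliminations apply; v1 can still be any of 1, 25.

1, 25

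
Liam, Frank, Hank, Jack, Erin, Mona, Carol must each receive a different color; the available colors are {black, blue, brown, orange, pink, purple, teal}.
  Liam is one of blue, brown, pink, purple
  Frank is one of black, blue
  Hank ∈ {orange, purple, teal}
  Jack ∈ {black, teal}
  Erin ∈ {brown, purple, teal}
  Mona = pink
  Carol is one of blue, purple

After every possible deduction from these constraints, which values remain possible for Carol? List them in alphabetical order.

Mona's domain is down to {pink}, so Mona = pink. Remove pink from Liam.
The 6 still-open variables together cover exactly {black, blue, brown, orange, purple, teal} — 6 values for 6 variables — and orange appears only in Hank's list, so Hank = orange.
No further eliminations apply; Carol can still be any of blue, purple.

blue, purple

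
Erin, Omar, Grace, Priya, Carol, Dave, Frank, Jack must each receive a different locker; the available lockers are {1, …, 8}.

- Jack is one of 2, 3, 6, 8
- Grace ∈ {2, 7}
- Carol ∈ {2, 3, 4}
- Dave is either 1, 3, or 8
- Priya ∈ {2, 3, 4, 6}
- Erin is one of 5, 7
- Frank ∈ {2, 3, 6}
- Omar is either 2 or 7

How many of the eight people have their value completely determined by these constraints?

3

The 8 variables draw from only 8 values {1, 2, 3, 4, 5, 6, 7, 8}, so each is used; only Dave can be 1, hence Dave = 1.
The 7 still-open variables draw from only 7 values {2, 3, 4, 5, 6, 7, 8}, so each is used; only Erin can be 5, hence Erin = 5.
The 6 still-open variables together cover exactly {2, 3, 4, 6, 7, 8} — 6 values for 6 variables — and 8 appears only in Jack's list, so Jack = 8.
Omar and Grace between them cover only {2, 7} — a naked pair. Remove those values from Priya, Carol, Frank.
Determined: Erin=5, Dave=1, Jack=8. The other people each still have more than one consistent value. That makes 3.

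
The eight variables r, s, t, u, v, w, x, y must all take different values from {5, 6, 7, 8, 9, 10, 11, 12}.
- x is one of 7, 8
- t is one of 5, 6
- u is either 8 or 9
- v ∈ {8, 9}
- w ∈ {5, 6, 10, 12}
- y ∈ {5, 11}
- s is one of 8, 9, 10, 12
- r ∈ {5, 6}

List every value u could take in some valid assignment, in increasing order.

The 8 variables together cover exactly {5, 6, 7, 8, 9, 10, 11, 12} — 8 values for 8 variables — and 7 appears only in x's list, so x = 7.
The 7 still-open variables together cover exactly {5, 6, 8, 9, 10, 11, 12} — 7 values for 7 variables — and 11 appears only in y's list, so y = 11.
The 2 variables r and t are confined to {5, 6}, which locks those values in; drop them from w.
The 2 variables u and v are confined to {8, 9}, which locks those values in; drop them from s.
No further eliminations apply; u can still be any of 8, 9.

8, 9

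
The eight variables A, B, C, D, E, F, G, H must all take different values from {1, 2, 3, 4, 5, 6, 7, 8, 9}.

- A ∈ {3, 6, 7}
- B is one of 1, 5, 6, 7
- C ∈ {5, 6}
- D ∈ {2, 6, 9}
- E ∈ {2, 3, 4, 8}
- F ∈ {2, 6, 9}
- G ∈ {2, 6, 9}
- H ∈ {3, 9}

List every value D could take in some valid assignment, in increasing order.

D, F, G share exactly the 3 values {2, 6, 9}; by pigeonhole those values go to them, so strike 2, 6, 9 from A, B, C, E, H.
C must be 5 (only option left). Strike 5 from B.
H has just one choice, so H = 3. Eliminate 3 elsewhere: A, E.
That leaves A = 7. Eliminate 7 elsewhere: B.
B must be 1 (only option left).
No further eliminations apply; D can still be any of 2, 6, 9.

2, 6, 9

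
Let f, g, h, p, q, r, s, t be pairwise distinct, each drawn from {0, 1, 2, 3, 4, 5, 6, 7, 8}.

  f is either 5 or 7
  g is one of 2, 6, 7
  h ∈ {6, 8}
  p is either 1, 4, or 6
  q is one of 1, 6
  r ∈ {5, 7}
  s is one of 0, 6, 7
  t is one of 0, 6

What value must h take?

The 8 variables together cover exactly {0, 1, 2, 4, 5, 6, 7, 8} — 8 values for 8 variables — and 2 appears only in g's list, so g = 2.
The 7 still-open variables draw from only 7 values {0, 1, 4, 5, 6, 7, 8}, so each is used; only p can be 4, hence p = 4.
The 6 still-open variables together cover exactly {0, 1, 5, 6, 7, 8} — 6 values for 6 variables — and 1 appears only in q's list, so q = 1.
The 5 still-open variables draw from only 5 values {0, 5, 6, 7, 8}, so each is used; only h can be 8, hence h = 8.

8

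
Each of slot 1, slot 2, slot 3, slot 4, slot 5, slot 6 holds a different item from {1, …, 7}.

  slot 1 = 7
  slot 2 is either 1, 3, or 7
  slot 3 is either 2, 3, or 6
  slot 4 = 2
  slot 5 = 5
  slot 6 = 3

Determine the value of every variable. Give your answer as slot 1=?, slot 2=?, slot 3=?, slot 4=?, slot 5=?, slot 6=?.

slot 1=7, slot 2=1, slot 3=6, slot 4=2, slot 5=5, slot 6=3

slot 1's domain is down to {7}, so slot 1 = 7. So slot 2 can't be 7.
slot 4 must be 2 (only option left). Eliminate 2 elsewhere: slot 3.
slot 5 must be 5 (only option left).
slot 6 has just one choice, so slot 6 = 3. Eliminate 3 elsewhere: slot 2, slot 3.
That leaves slot 2 = 1.
slot 3 must be 6 (only option left).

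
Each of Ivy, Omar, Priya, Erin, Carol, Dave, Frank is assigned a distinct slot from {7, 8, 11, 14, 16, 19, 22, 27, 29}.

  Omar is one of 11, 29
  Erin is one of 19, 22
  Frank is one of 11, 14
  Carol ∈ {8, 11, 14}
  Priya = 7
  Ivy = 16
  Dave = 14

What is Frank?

11

Ivy has just one choice, so Ivy = 16.
Priya must be 7 (only option left).
That leaves Dave = 14. Strike 14 from Carol, Frank.
So Frank = 11.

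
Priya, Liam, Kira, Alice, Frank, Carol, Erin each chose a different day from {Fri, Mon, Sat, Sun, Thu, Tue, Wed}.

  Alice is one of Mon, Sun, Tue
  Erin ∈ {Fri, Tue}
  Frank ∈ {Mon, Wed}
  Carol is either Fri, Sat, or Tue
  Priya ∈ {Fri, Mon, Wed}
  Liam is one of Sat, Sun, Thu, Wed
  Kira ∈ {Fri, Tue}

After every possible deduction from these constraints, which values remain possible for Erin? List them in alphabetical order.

The 7 variables together cover exactly {Fri, Mon, Sat, Sun, Thu, Tue, Wed} — 7 values for 7 variables — and Thu appears only in Liam's list, so Liam = Thu.
The 6 still-open variables draw from only 6 values {Fri, Mon, Sat, Sun, Tue, Wed}, so each is used; only Carol can be Sat, hence Carol = Sat.
The 5 still-open variables draw from only 5 values {Fri, Mon, Sun, Tue, Wed}, so each is used; only Alice can be Sun, hence Alice = Sun.
Kira and Erin between them cover only {Fri, Tue} — a naked pair. Remove those values from Priya.
No further eliminations apply; Erin can still be any of Fri, Tue.

Fri, Tue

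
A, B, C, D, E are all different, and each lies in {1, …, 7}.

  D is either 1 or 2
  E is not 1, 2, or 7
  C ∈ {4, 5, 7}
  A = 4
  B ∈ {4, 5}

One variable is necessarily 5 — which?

A must be 4 (only option left). Strike 4 from B, C, E.
So 5 goes to B.

B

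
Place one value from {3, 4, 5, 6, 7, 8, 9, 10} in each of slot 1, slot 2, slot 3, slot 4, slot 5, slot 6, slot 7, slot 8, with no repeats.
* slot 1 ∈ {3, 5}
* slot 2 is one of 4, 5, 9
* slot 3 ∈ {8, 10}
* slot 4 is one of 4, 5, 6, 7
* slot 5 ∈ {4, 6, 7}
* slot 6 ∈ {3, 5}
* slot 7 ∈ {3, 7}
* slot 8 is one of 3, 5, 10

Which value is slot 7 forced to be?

7

The 8 variables draw from only 8 values {3, 4, 5, 6, 7, 8, 9, 10}, so each is used; only slot 3 can be 8, hence slot 3 = 8.
The 7 still-open variables draw from only 7 values {3, 4, 5, 6, 7, 9, 10}, so each is used; only slot 2 can be 9, hence slot 2 = 9.
The 6 still-open variables together cover exactly {3, 4, 5, 6, 7, 10} — 6 values for 6 variables — and 10 appears only in slot 8's list, so slot 8 = 10.
slot 1 and slot 6 between them cover only {3, 5} — a naked pair. Remove those values from slot 4, slot 7.
So slot 7 = 7.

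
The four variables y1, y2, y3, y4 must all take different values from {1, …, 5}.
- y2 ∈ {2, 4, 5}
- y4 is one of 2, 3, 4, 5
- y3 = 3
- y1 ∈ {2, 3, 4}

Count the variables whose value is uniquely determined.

1

y3 has just one choice, so y3 = 3. Eliminate 3 elsewhere: y1, y4.
Determined: y3=3. The other variables each still have more than one consistent value. That makes 1.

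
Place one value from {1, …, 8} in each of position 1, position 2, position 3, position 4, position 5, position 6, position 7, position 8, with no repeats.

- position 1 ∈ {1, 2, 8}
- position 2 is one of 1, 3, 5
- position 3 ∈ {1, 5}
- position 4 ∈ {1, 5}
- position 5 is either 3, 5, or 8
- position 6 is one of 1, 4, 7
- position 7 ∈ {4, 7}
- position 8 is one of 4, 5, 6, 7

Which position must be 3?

Among the 8 variables, 2 fits only position 1 (and all 8 values in {1, 2, 3, 4, 5, 6, 7, 8} must be used), so position 1 = 2.
The 7 still-open variables draw from only 7 values {1, 3, 4, 5, 6, 7, 8}, so each is used; only position 8 can be 6, hence position 8 = 6.
The 6 still-open variables draw from only 6 values {1, 3, 4, 5, 7, 8}, so each is used; only position 5 can be 8, hence position 5 = 8.
Among the 5 still-open variables, 3 fits only position 2 (and all 5 values in {1, 3, 4, 5, 7} must be used), so position 2 = 3.

position 2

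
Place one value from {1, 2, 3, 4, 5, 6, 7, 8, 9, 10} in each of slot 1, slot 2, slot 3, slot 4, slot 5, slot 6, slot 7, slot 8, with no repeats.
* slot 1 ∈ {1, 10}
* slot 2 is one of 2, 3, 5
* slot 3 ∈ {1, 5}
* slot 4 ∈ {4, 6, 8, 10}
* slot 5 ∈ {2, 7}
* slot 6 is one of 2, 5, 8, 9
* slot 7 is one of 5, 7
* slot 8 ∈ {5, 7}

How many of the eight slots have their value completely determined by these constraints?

4

slot 7 and slot 8 share exactly the 2 values {5, 7}; by pigeonhole those values go to them, so strike 5, 7 from slot 2, slot 3, slot 5, slot 6.
slot 3 must be 1 (only option left). So slot 1 can't be 1.
slot 5 has just one choice, so slot 5 = 2. Remove 2 from slot 2, slot 6.
slot 1 must be 10 (only option left). So slot 4 can't be 10.
That leaves slot 2 = 3.
Determined: slot 1=10, slot 2=3, slot 3=1, slot 5=2. The other slots each still have more than one consistent value. That makes 4.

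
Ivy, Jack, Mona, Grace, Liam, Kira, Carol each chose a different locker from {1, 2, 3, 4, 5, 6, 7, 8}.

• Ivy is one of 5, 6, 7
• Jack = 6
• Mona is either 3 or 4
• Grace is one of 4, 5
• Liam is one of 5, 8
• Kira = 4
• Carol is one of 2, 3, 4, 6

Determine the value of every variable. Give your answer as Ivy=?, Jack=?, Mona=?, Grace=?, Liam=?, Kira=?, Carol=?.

Ivy=7, Jack=6, Mona=3, Grace=5, Liam=8, Kira=4, Carol=2

Jack's domain is down to {6}, so Jack = 6. So Ivy, Carol can't be 6.
That leaves Kira = 4. Eliminate 4 elsewhere: Mona, Grace, Carol.
That leaves Mona = 3. Eliminate 3 elsewhere: Carol.
Grace must be 5 (only option left). Eliminate 5 elsewhere: Ivy, Liam.
Liam's domain is down to {8}, so Liam = 8.
Carol has just one choice, so Carol = 2.
That leaves Ivy = 7.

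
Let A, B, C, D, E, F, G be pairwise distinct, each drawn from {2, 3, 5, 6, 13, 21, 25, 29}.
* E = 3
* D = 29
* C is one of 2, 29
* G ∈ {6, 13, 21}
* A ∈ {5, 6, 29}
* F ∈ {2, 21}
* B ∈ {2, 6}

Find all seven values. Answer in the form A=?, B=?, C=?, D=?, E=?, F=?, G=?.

A=5, B=6, C=2, D=29, E=3, F=21, G=13

D has just one choice, so D = 29. Remove 29 from A, C.
E has just one choice, so E = 3.
C has just one choice, so C = 2. Strike 2 from B, F.
F must be 21 (only option left). Eliminate 21 elsewhere: G.
B must be 6 (only option left). Strike 6 from A, G.
G's domain is down to {13}, so G = 13.
A has just one choice, so A = 5.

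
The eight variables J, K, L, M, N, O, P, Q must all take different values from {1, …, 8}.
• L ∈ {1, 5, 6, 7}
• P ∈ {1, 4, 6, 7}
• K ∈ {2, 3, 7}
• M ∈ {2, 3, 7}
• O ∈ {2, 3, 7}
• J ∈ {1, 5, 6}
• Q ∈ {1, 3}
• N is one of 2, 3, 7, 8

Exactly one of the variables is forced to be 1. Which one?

Among the 8 variables, 4 fits only P (and all 8 values in {1, 2, 3, 4, 5, 6, 7, 8} must be used), so P = 4.
Among the 7 still-open variables, 8 fits only N (and all 7 values in {1, 2, 3, 5, 6, 7, 8} must be used), so N = 8.
K, M, O between them cover only {2, 3, 7} — a naked triple. Remove those values from L, Q.
So 1 goes to Q.

Q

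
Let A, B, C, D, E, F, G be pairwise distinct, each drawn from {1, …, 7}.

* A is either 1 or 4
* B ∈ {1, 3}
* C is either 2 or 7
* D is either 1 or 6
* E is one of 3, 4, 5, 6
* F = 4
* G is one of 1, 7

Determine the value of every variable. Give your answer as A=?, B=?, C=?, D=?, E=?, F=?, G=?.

A=1, B=3, C=2, D=6, E=5, F=4, G=7

F's domain is down to {4}, so F = 4. Eliminate 4 elsewhere: A, E.
That leaves A = 1. So B, D, G can't be 1.
B's domain is down to {3}, so B = 3. Eliminate 3 elsewhere: E.
D's domain is down to {6}, so D = 6. Remove 6 from E.
That leaves E = 5.
That leaves G = 7. Eliminate 7 elsewhere: C.
C must be 2 (only option left).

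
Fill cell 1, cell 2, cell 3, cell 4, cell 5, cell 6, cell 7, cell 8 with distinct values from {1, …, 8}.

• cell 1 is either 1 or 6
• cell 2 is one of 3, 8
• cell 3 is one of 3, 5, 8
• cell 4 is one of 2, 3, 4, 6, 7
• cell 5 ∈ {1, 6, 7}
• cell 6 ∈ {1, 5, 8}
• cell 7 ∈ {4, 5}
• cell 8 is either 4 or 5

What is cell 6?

The 8 variables together cover exactly {1, 2, 3, 4, 5, 6, 7, 8} — 8 values for 8 variables — and 2 appears only in cell 4's list, so cell 4 = 2.
The 7 still-open variables draw from only 7 values {1, 3, 4, 5, 6, 7, 8}, so each is used; only cell 5 can be 7, hence cell 5 = 7.
The 6 still-open variables draw from only 6 values {1, 3, 4, 5, 6, 8}, so each is used; only cell 1 can be 6, hence cell 1 = 6.
Among the 5 still-open variables, 1 fits only cell 6 (and all 5 values in {1, 3, 4, 5, 8} must be used), so cell 6 = 1.

1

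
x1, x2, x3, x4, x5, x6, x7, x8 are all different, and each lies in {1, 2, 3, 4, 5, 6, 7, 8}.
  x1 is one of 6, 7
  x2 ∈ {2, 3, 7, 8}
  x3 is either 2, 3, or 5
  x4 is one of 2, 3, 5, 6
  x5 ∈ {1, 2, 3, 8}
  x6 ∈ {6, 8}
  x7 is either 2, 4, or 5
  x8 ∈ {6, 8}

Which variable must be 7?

The 8 variables together cover exactly {1, 2, 3, 4, 5, 6, 7, 8} — 8 values for 8 variables — and 1 appears only in x5's list, so x5 = 1.
The 7 still-open variables together cover exactly {2, 3, 4, 5, 6, 7, 8} — 7 values for 7 variables — and 4 appears only in x7's list, so x7 = 4.
x6 and x8 between them cover only {6, 8} — a naked pair. Remove those values from x1, x2, x4.
So 7 goes to x1.

x1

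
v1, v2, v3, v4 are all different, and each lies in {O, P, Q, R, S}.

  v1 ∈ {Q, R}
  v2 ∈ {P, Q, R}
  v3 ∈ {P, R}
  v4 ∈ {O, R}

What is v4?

The 4 variables draw from only 4 values {O, P, Q, R}, so each is used; only v4 can be O, hence v4 = O.

O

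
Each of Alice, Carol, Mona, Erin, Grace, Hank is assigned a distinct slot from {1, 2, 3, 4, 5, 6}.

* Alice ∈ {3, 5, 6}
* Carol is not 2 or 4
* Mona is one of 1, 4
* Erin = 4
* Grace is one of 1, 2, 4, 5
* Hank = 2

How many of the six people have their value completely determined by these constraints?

Erin's domain is down to {4}, so Erin = 4. Remove 4 from Mona, Grace.
Hank has just one choice, so Hank = 2. Remove 2 from Grace.
Mona's domain is down to {1}, so Mona = 1. Eliminate 1 elsewhere: Carol, Grace.
Grace has just one choice, so Grace = 5. So Alice, Carol can't be 5.
Determined: Mona=1, Erin=4, Grace=5, Hank=2. The other people each still have more than one consistent value. That makes 4.

4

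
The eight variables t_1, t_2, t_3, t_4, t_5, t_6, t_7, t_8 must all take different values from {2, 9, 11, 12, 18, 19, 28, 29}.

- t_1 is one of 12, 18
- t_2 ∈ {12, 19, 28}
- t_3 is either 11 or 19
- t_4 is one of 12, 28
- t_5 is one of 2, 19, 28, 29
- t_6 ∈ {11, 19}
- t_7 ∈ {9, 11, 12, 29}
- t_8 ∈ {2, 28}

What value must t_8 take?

The 8 variables together cover exactly {2, 9, 11, 12, 18, 19, 28, 29} — 8 values for 8 variables — and 9 appears only in t_7's list, so t_7 = 9.
Among the 7 still-open variables, 18 fits only t_1 (and all 7 values in {2, 11, 12, 18, 19, 28, 29} must be used), so t_1 = 18.
The 6 still-open variables draw from only 6 values {2, 11, 12, 19, 28, 29}, so each is used; only t_5 can be 29, hence t_5 = 29.
The 5 still-open variables together cover exactly {2, 11, 12, 19, 28} — 5 values for 5 variables — and 2 appears only in t_8's list, so t_8 = 2.

2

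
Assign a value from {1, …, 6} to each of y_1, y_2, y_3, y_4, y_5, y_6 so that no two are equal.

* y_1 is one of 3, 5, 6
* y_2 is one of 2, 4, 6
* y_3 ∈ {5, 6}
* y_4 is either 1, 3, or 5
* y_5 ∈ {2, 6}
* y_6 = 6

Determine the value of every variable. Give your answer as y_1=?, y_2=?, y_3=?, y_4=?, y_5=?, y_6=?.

y_6 has just one choice, so y_6 = 6. Remove 6 from y_1, y_2, y_3, y_5.
y_3 must be 5 (only option left). So y_1, y_4 can't be 5.
y_5's domain is down to {2}, so y_5 = 2. Remove 2 from y_2.
y_1's domain is down to {3}, so y_1 = 3. Remove 3 from y_4.
y_2 must be 4 (only option left).
y_4 must be 1 (only option left).

y_1=3, y_2=4, y_3=5, y_4=1, y_5=2, y_6=6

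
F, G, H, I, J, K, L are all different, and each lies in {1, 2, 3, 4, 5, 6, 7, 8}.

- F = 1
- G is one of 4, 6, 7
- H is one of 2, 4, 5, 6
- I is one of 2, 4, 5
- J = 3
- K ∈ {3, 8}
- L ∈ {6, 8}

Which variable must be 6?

F must be 1 (only option left).
J's domain is down to {3}, so J = 3. So K can't be 3.
K must be 8 (only option left). Strike 8 from L.
So 6 goes to L.

L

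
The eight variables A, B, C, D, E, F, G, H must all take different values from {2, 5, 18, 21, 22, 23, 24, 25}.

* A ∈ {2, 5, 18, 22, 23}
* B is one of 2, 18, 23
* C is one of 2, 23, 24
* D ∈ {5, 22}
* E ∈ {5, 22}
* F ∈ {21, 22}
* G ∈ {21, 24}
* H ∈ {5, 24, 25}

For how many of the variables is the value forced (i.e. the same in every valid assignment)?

3

The 8 variables draw from only 8 values {2, 5, 18, 21, 22, 23, 24, 25}, so each is used; only H can be 25, hence H = 25.
D and E share exactly the 2 values {5, 22}; by pigeonhole those values go to them, so strike 5, 22 from A, F.
F has just one choice, so F = 21. Strike 21 from G.
G's domain is down to {24}, so G = 24. Strike 24 from C.
Determined: F=21, G=24, H=25. The other variables each still have more than one consistent value. That makes 3.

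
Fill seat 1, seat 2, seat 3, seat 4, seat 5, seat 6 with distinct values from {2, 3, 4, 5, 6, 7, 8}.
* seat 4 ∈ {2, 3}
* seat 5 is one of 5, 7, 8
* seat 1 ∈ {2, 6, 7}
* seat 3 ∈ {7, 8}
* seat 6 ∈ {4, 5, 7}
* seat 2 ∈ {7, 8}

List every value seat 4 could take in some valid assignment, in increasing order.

seat 2 and seat 3 share exactly the 2 values {7, 8}; by pigeonhole those values go to them, so strike 7, 8 from seat 1, seat 5, seat 6.
seat 5 has just one choice, so seat 5 = 5. So seat 6 can't be 5.
seat 6's domain is down to {4}, so seat 6 = 4.
No further eliminations apply; seat 4 can still be any of 2, 3.

2, 3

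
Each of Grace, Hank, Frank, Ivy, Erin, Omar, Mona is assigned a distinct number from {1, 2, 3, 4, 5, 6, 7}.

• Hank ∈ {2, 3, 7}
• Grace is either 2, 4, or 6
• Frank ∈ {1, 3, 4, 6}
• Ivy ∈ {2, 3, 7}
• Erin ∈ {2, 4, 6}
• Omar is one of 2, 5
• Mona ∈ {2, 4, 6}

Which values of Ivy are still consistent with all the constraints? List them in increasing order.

The 7 variables draw from only 7 values {1, 2, 3, 4, 5, 6, 7}, so each is used; only Frank can be 1, hence Frank = 1.
The 6 still-open variables draw from only 6 values {2, 3, 4, 5, 6, 7}, so each is used; only Omar can be 5, hence Omar = 5.
Grace, Erin, Mona share exactly the 3 values {2, 4, 6}; by pigeonhole those values go to them, so strike 2, 4, 6 from Hank, Ivy.
No further eliminations apply; Ivy can still be any of 3, 7.

3, 7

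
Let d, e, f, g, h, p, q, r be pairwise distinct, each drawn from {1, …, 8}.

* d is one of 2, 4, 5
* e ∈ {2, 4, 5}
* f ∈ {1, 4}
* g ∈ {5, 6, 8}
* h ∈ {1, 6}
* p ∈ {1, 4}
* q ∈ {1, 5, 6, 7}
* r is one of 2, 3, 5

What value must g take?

Among the 8 variables, 3 fits only r (and all 8 values in {1, 2, 3, 4, 5, 6, 7, 8} must be used), so r = 3.
The 7 still-open variables together cover exactly {1, 2, 4, 5, 6, 7, 8} — 7 values for 7 variables — and 7 appears only in q's list, so q = 7.
The 6 still-open variables draw from only 6 values {1, 2, 4, 5, 6, 8}, so each is used; only g can be 8, hence g = 8.

8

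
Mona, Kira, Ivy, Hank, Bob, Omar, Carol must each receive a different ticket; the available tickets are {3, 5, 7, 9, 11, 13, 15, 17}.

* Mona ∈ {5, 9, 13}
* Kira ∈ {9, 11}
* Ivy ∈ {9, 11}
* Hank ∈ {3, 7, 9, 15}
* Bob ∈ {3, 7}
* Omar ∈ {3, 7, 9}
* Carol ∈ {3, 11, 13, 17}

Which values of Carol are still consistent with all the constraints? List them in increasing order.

Kira and Ivy share exactly the 2 values {9, 11}; by pigeonhole those values go to them, so strike 9, 11 from Mona, Hank, Omar, Carol.
Bob and Omar between them cover only {3, 7} — a naked pair. Remove those values from Hank, Carol.
Hank must be 15 (only option left).
No further eliminations apply; Carol can still be any of 13, 17.

13, 17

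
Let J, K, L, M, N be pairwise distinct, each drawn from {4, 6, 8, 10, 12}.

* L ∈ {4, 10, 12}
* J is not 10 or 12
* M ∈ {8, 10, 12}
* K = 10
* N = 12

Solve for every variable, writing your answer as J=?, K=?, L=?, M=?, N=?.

K's domain is down to {10}, so K = 10. Eliminate 10 elsewhere: L, M.
N must be 12 (only option left). Eliminate 12 elsewhere: L, M.
L has just one choice, so L = 4. Remove 4 from J.
M has just one choice, so M = 8. So J can't be 8.
J has just one choice, so J = 6.

J=6, K=10, L=4, M=8, N=12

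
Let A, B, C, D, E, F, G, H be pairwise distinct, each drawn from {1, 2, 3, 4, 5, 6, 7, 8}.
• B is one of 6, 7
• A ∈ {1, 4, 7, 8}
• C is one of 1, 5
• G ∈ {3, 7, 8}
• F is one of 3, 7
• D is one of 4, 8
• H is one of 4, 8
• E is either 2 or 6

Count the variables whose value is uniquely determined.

The 8 variables together cover exactly {1, 2, 3, 4, 5, 6, 7, 8} — 8 values for 8 variables — and 2 appears only in E's list, so E = 2.
The 7 still-open variables together cover exactly {1, 3, 4, 5, 6, 7, 8} — 7 values for 7 variables — and 5 appears only in C's list, so C = 5.
Among the 6 still-open variables, 1 fits only A (and all 6 values in {1, 3, 4, 6, 7, 8} must be used), so A = 1.
The 5 still-open variables together cover exactly {3, 4, 6, 7, 8} — 5 values for 5 variables — and 6 appears only in B's list, so B = 6.
D and H between them cover only {4, 8} — a naked pair. Remove those values from G.
Determined: A=1, B=6, C=5, E=2. The other variables each still have more than one consistent value. That makes 4.

4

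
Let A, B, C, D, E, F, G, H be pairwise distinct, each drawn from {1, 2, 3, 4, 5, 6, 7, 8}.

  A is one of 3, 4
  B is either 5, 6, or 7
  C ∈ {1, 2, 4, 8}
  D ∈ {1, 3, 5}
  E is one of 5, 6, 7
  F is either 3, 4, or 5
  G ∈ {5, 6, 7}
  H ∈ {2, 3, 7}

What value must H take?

The 8 variables together cover exactly {1, 2, 3, 4, 5, 6, 7, 8} — 8 values for 8 variables — and 8 appears only in C's list, so C = 8.
Among the 7 still-open variables, 1 fits only D (and all 7 values in {1, 2, 3, 4, 5, 6, 7} must be used), so D = 1.
The 6 still-open variables draw from only 6 values {2, 3, 4, 5, 6, 7}, so each is used; only H can be 2, hence H = 2.

2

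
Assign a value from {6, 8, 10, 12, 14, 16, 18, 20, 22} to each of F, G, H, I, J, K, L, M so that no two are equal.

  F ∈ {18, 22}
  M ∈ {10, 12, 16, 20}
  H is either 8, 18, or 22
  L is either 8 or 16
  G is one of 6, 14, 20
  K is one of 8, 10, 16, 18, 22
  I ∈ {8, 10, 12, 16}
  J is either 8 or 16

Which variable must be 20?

J and L between them cover only {8, 16} — a naked pair. Remove those values from H, I, K, M.
F and H share exactly the 2 values {18, 22}; by pigeonhole those values go to them, so strike 18, 22 from K.
K must be 10 (only option left). Eliminate 10 elsewhere: I, M.
That leaves I = 12. Remove 12 from M.
So 20 goes to M.

M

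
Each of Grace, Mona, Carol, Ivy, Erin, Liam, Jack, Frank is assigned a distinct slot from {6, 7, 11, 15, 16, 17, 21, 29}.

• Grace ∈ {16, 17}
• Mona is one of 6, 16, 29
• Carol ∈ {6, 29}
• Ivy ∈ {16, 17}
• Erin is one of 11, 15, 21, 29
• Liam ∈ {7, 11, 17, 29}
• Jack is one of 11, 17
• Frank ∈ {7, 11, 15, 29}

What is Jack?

The 8 variables draw from only 8 values {6, 7, 11, 15, 16, 17, 21, 29}, so each is used; only Erin can be 21, hence Erin = 21.
Among the 7 still-open variables, 15 fits only Frank (and all 7 values in {6, 7, 11, 15, 16, 17, 29} must be used), so Frank = 15.
The 6 still-open variables together cover exactly {6, 7, 11, 16, 17, 29} — 6 values for 6 variables — and 7 appears only in Liam's list, so Liam = 7.
The 5 still-open variables draw from only 5 values {6, 11, 16, 17, 29}, so each is used; only Jack can be 11, hence Jack = 11.

11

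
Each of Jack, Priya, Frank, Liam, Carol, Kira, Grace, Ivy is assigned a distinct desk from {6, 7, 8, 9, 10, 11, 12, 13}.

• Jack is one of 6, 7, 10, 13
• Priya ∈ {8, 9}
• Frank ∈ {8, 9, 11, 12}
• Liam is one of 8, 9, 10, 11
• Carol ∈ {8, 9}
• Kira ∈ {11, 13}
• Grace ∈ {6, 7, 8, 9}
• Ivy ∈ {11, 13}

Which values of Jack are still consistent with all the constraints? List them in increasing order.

The 8 variables draw from only 8 values {6, 7, 8, 9, 10, 11, 12, 13}, so each is used; only Frank can be 12, hence Frank = 12.
The 2 variables Priya and Carol are confined to {8, 9}, which locks those values in; drop them from Liam, Grace.
Kira and Ivy share exactly the 2 values {11, 13}; by pigeonhole those values go to them, so strike 11, 13 from Jack, Liam.
That leaves Liam = 10. Strike 10 from Jack.
No further eliminations apply; Jack can still be any of 6, 7.

6, 7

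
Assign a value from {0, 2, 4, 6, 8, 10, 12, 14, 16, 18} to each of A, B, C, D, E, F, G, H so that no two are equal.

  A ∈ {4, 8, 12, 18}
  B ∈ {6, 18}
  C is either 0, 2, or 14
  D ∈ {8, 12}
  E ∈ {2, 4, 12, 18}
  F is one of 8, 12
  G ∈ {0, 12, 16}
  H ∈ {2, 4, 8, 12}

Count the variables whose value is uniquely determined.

The 2 variables D and F are confined to {8, 12}, which locks those values in; drop them from A, E, G, H.
A, E, H between them cover only {2, 4, 18} — a naked triple. Remove those values from B, C.
B's domain is down to {6}, so B = 6.
Determined: B=6. The other variables each still have more than one consistent value. That makes 1.

1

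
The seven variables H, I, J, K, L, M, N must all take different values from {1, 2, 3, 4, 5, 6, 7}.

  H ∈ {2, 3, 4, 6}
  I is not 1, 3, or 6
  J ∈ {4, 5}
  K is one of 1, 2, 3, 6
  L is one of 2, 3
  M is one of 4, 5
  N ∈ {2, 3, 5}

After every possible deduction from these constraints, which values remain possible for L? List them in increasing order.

2, 3

The 7 variables together cover exactly {1, 2, 3, 4, 5, 6, 7} — 7 values for 7 variables — and 1 appears only in K's list, so K = 1.
The 6 still-open variables draw from only 6 values {2, 3, 4, 5, 6, 7}, so each is used; only H can be 6, hence H = 6.
Among the 5 still-open variables, 7 fits only I (and all 5 values in {2, 3, 4, 5, 7} must be used), so I = 7.
The 2 variables J and M are confined to {4, 5}, which locks those values in; drop them from N.
No further eliminations apply; L can still be any of 2, 3.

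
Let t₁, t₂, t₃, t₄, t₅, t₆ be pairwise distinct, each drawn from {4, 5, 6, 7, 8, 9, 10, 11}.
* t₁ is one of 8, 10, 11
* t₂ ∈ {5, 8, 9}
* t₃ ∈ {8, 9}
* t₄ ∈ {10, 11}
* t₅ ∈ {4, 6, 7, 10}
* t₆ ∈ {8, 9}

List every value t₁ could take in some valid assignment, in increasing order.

t₃ and t₆ between them cover only {8, 9} — a naked pair. Remove those values from t₁, t₂.
t₂ must be 5 (only option left).
The 2 variables t₁ and t₄ are confined to {10, 11}, which locks those values in; drop them from t₅.
No further eliminations apply; t₁ can still be any of 10, 11.

10, 11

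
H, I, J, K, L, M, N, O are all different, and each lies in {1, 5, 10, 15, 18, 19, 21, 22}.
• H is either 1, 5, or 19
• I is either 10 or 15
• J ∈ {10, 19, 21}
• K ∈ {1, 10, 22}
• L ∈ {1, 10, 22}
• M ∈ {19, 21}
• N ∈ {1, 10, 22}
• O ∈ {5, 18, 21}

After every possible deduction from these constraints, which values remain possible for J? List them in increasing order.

19, 21

The 8 variables together cover exactly {1, 5, 10, 15, 18, 19, 21, 22} — 8 values for 8 variables — and 15 appears only in I's list, so I = 15.
The 7 still-open variables draw from only 7 values {1, 5, 10, 18, 19, 21, 22}, so each is used; only O can be 18, hence O = 18.
The 6 still-open variables draw from only 6 values {1, 5, 10, 19, 21, 22}, so each is used; only H can be 5, hence H = 5.
The 3 variables K, L, N are confined to {1, 10, 22}, which locks those values in; drop them from J.
No further eliminations apply; J can still be any of 19, 21.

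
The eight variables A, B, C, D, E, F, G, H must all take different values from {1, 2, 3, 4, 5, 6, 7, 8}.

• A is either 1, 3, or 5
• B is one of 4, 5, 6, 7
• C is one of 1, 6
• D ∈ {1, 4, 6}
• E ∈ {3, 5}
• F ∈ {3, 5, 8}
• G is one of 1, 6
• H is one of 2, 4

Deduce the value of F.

The 8 variables draw from only 8 values {1, 2, 3, 4, 5, 6, 7, 8}, so each is used; only H can be 2, hence H = 2.
The 7 still-open variables draw from only 7 values {1, 3, 4, 5, 6, 7, 8}, so each is used; only B can be 7, hence B = 7.
The 6 still-open variables draw from only 6 values {1, 3, 4, 5, 6, 8}, so each is used; only D can be 4, hence D = 4.
The 5 still-open variables together cover exactly {1, 3, 5, 6, 8} — 5 values for 5 variables — and 8 appears only in F's list, so F = 8.

8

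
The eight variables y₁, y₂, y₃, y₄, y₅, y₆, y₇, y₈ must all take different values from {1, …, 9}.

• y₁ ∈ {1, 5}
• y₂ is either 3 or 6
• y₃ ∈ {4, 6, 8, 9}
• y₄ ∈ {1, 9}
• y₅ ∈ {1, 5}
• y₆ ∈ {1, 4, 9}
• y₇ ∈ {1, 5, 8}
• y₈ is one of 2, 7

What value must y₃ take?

6

y₁ and y₅ share exactly the 2 values {1, 5}; by pigeonhole those values go to them, so strike 1, 5 from y₄, y₆, y₇.
y₄ has just one choice, so y₄ = 9. Strike 9 from y₃, y₆.
y₆ has just one choice, so y₆ = 4. So y₃ can't be 4.
y₇ has just one choice, so y₇ = 8. Remove 8 from y₃.
So y₃ = 6.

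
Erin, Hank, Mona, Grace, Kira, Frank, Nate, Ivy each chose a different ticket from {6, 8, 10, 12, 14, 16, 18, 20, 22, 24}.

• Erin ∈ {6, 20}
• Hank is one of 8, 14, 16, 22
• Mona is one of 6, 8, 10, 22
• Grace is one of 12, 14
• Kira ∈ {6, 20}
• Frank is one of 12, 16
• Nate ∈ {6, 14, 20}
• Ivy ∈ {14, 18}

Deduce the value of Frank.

Erin and Kira share exactly the 2 values {6, 20}; by pigeonhole those values go to them, so strike 6, 20 from Mona, Nate.
Nate must be 14 (only option left). So Hank, Grace, Ivy can't be 14.
Ivy's domain is down to {18}, so Ivy = 18.
Grace must be 12 (only option left). Remove 12 from Frank.
So Frank = 16.

16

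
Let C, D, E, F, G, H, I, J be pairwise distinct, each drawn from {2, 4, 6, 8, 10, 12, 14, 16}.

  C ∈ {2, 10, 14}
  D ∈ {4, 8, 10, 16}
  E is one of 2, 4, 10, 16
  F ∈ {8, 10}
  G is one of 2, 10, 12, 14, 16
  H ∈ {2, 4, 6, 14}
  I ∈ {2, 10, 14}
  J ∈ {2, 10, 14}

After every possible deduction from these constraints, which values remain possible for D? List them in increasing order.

4, 16

Among the 8 variables, 6 fits only H (and all 8 values in {2, 4, 6, 8, 10, 12, 14, 16} must be used), so H = 6.
The 7 still-open variables draw from only 7 values {2, 4, 8, 10, 12, 14, 16}, so each is used; only G can be 12, hence G = 12.
The 3 variables C, I, J are confined to {2, 10, 14}, which locks those values in; drop them from D, E, F.
That leaves F = 8. Remove 8 from D.
No further eliminations apply; D can still be any of 4, 16.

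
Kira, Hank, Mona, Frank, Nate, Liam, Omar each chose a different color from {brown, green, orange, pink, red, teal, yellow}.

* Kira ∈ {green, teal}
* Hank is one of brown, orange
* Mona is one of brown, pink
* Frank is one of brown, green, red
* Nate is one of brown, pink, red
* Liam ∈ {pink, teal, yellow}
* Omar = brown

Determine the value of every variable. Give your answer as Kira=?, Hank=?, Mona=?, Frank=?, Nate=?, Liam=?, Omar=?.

Omar's domain is down to {brown}, so Omar = brown. Eliminate brown elsewhere: Hank, Mona, Frank, Nate.
Hank's domain is down to {orange}, so Hank = orange.
Mona's domain is down to {pink}, so Mona = pink. Eliminate pink elsewhere: Nate, Liam.
Nate has just one choice, so Nate = red. Eliminate red elsewhere: Frank.
That leaves Frank = green. Remove green from Kira.
Kira's domain is down to {teal}, so Kira = teal. Eliminate teal elsewhere: Liam.
Liam has just one choice, so Liam = yellow.

Kira=teal, Hank=orange, Mona=pink, Frank=green, Nate=red, Liam=yellow, Omar=brown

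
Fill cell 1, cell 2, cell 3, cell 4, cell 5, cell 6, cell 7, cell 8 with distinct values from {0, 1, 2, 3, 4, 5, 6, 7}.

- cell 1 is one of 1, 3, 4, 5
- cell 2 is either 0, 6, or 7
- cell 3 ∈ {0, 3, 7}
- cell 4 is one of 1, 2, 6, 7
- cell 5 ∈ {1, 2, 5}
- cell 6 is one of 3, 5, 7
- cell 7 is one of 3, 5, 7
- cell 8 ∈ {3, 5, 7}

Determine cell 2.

6

Among the 8 variables, 4 fits only cell 1 (and all 8 values in {0, 1, 2, 3, 4, 5, 6, 7} must be used), so cell 1 = 4.
The 3 variables cell 6, cell 7, cell 8 are confined to {3, 5, 7}, which locks those values in; drop them from cell 2, cell 3, cell 4, cell 5.
That leaves cell 3 = 0. Eliminate 0 elsewhere: cell 2.
So cell 2 = 6.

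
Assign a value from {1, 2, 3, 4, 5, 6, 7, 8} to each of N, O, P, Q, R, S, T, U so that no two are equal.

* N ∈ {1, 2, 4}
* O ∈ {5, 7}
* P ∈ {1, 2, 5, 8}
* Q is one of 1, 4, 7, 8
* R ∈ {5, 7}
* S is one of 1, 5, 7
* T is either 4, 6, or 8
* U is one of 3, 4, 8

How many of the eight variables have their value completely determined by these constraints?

The 8 variables draw from only 8 values {1, 2, 3, 4, 5, 6, 7, 8}, so each is used; only U can be 3, hence U = 3.
Among the 7 still-open variables, 6 fits only T (and all 7 values in {1, 2, 4, 5, 6, 7, 8} must be used), so T = 6.
O and R share exactly the 2 values {5, 7}; by pigeonhole those values go to them, so strike 5, 7 from P, Q, S.
S's domain is down to {1}, so S = 1. Eliminate 1 elsewhere: N, P, Q.
Determined: S=1, T=6, U=3. The other variables each still have more than one consistent value. That makes 3.

3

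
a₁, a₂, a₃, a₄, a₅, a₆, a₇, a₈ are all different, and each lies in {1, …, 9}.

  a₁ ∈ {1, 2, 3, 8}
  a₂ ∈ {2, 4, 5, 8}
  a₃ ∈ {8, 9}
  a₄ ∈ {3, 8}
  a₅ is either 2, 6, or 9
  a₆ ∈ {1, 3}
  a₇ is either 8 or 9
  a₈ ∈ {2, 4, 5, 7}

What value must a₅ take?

6

The 2 variables a₃ and a₇ are confined to {8, 9}, which locks those values in; drop them from a₁, a₂, a₄, a₅.
a₄ must be 3 (only option left). Remove 3 from a₁, a₆.
a₆'s domain is down to {1}, so a₆ = 1. So a₁ can't be 1.
a₁ must be 2 (only option left). Remove 2 from a₂, a₅, a₈.
So a₅ = 6.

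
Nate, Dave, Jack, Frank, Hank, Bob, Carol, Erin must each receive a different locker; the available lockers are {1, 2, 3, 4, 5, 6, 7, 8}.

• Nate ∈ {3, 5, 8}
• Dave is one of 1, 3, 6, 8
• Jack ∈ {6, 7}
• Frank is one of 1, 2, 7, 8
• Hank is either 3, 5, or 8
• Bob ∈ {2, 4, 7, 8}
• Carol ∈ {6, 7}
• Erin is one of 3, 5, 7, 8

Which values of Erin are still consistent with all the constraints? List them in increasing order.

The 8 variables together cover exactly {1, 2, 3, 4, 5, 6, 7, 8} — 8 values for 8 variables — and 4 appears only in Bob's list, so Bob = 4.
The 7 still-open variables draw from only 7 values {1, 2, 3, 5, 6, 7, 8}, so each is used; only Frank can be 2, hence Frank = 2.
The 6 still-open variables draw from only 6 values {1, 3, 5, 6, 7, 8}, so each is used; only Dave can be 1, hence Dave = 1.
Jack and Carol share exactly the 2 values {6, 7}; by pigeonhole those values go to them, so strike 6, 7 from Erin.
No further eliminations apply; Erin can still be any of 3, 5, 8.

3, 5, 8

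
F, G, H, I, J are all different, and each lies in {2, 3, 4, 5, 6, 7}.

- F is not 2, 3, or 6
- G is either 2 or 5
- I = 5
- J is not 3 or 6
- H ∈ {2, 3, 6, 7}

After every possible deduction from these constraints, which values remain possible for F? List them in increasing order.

I must be 5 (only option left). Strike 5 from F, G, J.
That leaves G = 2. Eliminate 2 elsewhere: H, J.
F and J between them cover only {4, 7} — a naked pair. Remove those values from H.
No further eliminations apply; F can still be any of 4, 7.

4, 7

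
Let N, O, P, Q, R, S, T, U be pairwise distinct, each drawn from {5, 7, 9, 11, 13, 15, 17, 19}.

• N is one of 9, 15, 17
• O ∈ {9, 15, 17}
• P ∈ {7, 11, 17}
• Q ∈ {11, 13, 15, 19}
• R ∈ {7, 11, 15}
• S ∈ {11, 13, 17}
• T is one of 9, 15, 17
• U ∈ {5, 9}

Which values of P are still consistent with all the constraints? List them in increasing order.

The 8 variables draw from only 8 values {5, 7, 9, 11, 13, 15, 17, 19}, so each is used; only U can be 5, hence U = 5.
The 7 still-open variables together cover exactly {7, 9, 11, 13, 15, 17, 19} — 7 values for 7 variables — and 19 appears only in Q's list, so Q = 19.
Among the 6 still-open variables, 13 fits only S (and all 6 values in {7, 9, 11, 13, 15, 17} must be used), so S = 13.
N, O, T share exactly the 3 values {9, 15, 17}; by pigeonhole those values go to them, so strike 9, 15, 17 from P, R.
No further eliminations apply; P can still be any of 7, 11.

7, 11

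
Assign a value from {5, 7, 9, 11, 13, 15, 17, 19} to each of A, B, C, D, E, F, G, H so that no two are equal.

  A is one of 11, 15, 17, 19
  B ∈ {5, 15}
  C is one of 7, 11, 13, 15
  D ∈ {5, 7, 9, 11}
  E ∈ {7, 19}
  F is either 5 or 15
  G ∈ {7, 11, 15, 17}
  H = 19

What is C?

13

H's domain is down to {19}, so H = 19. Remove 19 from A, E.
E's domain is down to {7}, so E = 7. Strike 7 from C, D, G.
The 6 still-open variables draw from only 6 values {5, 9, 11, 13, 15, 17}, so each is used; only D can be 9, hence D = 9.
The 5 still-open variables together cover exactly {5, 11, 13, 15, 17} — 5 values for 5 variables — and 13 appears only in C's list, so C = 13.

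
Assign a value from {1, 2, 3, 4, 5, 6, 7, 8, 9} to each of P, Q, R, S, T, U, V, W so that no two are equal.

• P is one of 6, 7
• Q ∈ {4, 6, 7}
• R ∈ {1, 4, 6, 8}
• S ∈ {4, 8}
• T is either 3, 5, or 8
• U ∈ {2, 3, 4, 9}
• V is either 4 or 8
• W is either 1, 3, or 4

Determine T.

S and V between them cover only {4, 8} — a naked pair. Remove those values from Q, R, T, U, W.
P and Q share exactly the 2 values {6, 7}; by pigeonhole those values go to them, so strike 6, 7 from R.
R's domain is down to {1}, so R = 1. Remove 1 from W.
W's domain is down to {3}, so W = 3. Strike 3 from T, U.
So T = 5.

5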